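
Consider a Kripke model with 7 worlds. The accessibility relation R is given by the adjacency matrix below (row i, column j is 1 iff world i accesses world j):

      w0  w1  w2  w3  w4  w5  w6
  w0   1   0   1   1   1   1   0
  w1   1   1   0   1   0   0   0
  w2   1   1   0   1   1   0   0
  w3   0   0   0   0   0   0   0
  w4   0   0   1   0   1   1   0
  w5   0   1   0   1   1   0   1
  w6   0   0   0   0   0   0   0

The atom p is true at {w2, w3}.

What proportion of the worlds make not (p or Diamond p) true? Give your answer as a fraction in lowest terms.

1/7

w0: p or Diamond p is T. ✗
w1: p or Diamond p is T. ✗
w2: p or Diamond p is T. ✗
w3: p or Diamond p is T. ✗
w4: p or Diamond p is T. ✗
w5: p or Diamond p is T. ✗
w6: p or Diamond p is F. ✓
That's 1 of 7 worlds, so 1/7.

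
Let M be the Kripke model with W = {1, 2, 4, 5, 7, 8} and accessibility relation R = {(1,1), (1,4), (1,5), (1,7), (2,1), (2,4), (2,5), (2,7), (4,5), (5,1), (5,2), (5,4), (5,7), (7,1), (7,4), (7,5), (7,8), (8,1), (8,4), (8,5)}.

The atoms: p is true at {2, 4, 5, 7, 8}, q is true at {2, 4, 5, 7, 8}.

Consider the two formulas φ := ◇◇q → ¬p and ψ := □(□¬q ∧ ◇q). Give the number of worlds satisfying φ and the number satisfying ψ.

For ◇◇q → ¬p:
1: ◇◇q is T, ¬p is T. ✓
2: ◇◇q is T, ¬p is F. ✗
4: ◇◇q is T, ¬p is F. ✗
5: ◇◇q is T, ¬p is F. ✗
7: ◇◇q is T, ¬p is F. ✗
8: ◇◇q is T, ¬p is F. ✗
— 1 world.
For □(□¬q ∧ ◇q):
1: successors {1, 4, 5, 7}; □¬q ∧ ◇q there: 1:F, 4:F, 5:F, 7:F. ✗
2: successors {1, 4, 5, 7}; □¬q ∧ ◇q there: 1:F, 4:F, 5:F, 7:F. ✗
4: successors {5}; □¬q ∧ ◇q there: 5:F. ✗
5: successors {1, 2, 4, 7}; □¬q ∧ ◇q there: 1:F, 2:F, 4:F, 7:F. ✗
7: successors {1, 4, 5, 8}; □¬q ∧ ◇q there: 1:F, 4:F, 5:F, 8:F. ✗
8: successors {1, 4, 5}; □¬q ∧ ◇q there: 1:F, 4:F, 5:F. ✗
— 0 worlds.

1 and 0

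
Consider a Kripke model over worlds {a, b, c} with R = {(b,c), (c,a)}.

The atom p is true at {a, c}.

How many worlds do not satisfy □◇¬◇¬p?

1

a: no successors, so □◇¬◇¬p holds vacuously. ✓
b: successors {c}; ◇¬◇¬p there: c:T. ✓
c: successors {a}; ◇¬◇¬p there: a:F. ✗
Satisfying worlds: {a, b}.
So □◇¬◇¬p fails at the other 1 world.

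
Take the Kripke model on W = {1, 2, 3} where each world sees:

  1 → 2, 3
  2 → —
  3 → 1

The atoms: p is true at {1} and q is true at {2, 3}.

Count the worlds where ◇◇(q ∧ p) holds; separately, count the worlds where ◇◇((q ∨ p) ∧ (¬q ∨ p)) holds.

For ◇◇(q ∧ p):
1: successors {2, 3}; ◇(q ∧ p) there: 2:F, 3:F. ✗
2: no successors, so ◇◇(q ∧ p) fails. ✗
3: successors {1}; ◇(q ∧ p) there: 1:F. ✗
— 0 worlds.
For ◇◇((q ∨ p) ∧ (¬q ∨ p)):
1: successors {2, 3}; ◇((q ∨ p) ∧ (¬q ∨ p)) there: 2:F, 3:T. ✓
2: no successors, so ◇◇((q ∨ p) ∧ (¬q ∨ p)) fails. ✗
3: successors {1}; ◇((q ∨ p) ∧ (¬q ∨ p)) there: 1:F. ✗
— 1 world.

0 and 1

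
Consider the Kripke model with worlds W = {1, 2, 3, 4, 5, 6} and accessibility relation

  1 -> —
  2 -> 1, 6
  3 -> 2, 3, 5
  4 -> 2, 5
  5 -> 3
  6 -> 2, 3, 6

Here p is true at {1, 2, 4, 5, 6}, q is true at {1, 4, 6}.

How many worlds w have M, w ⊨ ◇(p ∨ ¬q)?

1: no successors, so ◇(p ∨ ¬q) fails. ✗
2: successors {1, 6}; p ∨ ¬q there: 1:T, 6:T. ✓
3: successors {2, 3, 5}; p ∨ ¬q there: 2:T, 3:T, 5:T. ✓
4: successors {2, 5}; p ∨ ¬q there: 2:T, 5:T. ✓
5: successors {3}; p ∨ ¬q there: 3:T. ✓
6: successors {2, 3, 6}; p ∨ ¬q there: 2:T, 3:T, 6:T. ✓
Satisfying worlds: {2, 3, 4, 5, 6}.

5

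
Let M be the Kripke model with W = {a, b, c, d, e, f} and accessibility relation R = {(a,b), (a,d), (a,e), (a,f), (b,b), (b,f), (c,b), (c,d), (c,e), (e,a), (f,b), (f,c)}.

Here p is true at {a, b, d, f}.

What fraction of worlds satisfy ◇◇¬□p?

5/6

a: successors {b, d, e, f}; ◇¬□p there: b:T, d:F, e:T, f:T. ✓
b: successors {b, f}; ◇¬□p there: b:T, f:T. ✓
c: successors {b, d, e}; ◇¬□p there: b:T, d:F, e:T. ✓
d: no successors, so ◇◇¬□p fails. ✗
e: successors {a}; ◇¬□p there: a:T. ✓
f: successors {b, c}; ◇¬□p there: b:T, c:F. ✓
That's 5 of 6 worlds, so 5/6.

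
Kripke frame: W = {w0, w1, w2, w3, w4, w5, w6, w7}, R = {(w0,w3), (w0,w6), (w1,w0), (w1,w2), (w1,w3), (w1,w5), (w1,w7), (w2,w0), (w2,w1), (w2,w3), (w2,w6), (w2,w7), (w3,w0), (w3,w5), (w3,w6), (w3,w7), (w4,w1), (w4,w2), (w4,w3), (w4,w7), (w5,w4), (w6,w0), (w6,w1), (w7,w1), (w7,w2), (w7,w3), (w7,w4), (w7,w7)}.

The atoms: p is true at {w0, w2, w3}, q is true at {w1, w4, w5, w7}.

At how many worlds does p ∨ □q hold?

w0: p is T, □q is F. ✓
w1: p is F, □q is F. ✗
w2: p is T, □q is F. ✓
w3: p is T, □q is F. ✓
w4: p is F, □q is F. ✗
w5: p is F, □q is T. ✓
w6: p is F, □q is F. ✗
w7: p is F, □q is F. ✗
Satisfying worlds: {w0, w2, w3, w5}.

4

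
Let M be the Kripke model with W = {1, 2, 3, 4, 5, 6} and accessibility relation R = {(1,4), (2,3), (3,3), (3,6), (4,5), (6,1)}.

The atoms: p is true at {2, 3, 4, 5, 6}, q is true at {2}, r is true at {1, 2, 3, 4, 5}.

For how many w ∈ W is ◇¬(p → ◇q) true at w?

4

1: successors {4}; ¬(p → ◇q) there: 4:T. ✓
2: successors {3}; ¬(p → ◇q) there: 3:T. ✓
3: successors {3, 6}; ¬(p → ◇q) there: 3:T, 6:T. ✓
4: successors {5}; ¬(p → ◇q) there: 5:T. ✓
5: no successors, so ◇¬(p → ◇q) fails. ✗
6: successors {1}; ¬(p → ◇q) there: 1:F. ✗
Satisfying worlds: {1, 2, 3, 4}.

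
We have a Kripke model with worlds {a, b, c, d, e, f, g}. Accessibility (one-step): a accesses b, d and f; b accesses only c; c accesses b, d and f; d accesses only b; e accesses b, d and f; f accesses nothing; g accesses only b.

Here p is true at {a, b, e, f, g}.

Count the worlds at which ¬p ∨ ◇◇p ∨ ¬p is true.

5

a: ¬p is F, ◇◇p ∨ ¬p is T. ✓
b: ¬p is F, ◇◇p ∨ ¬p is T. ✓
c: ¬p is T, ◇◇p ∨ ¬p is T. ✓
d: ¬p is T, ◇◇p ∨ ¬p is T. ✓
e: ¬p is F, ◇◇p ∨ ¬p is T. ✓
f: ¬p is F, ◇◇p ∨ ¬p is F. ✗
g: ¬p is F, ◇◇p ∨ ¬p is F. ✗
Satisfying worlds: {a, b, c, d, e}.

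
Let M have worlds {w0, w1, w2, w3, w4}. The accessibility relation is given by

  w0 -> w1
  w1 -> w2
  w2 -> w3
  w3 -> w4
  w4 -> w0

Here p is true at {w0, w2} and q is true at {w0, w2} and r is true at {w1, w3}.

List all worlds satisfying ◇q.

w0: successors {w1}; q there: w1:F. ✗
w1: successors {w2}; q there: w2:T. ✓
w2: successors {w3}; q there: w3:F. ✗
w3: successors {w4}; q there: w4:F. ✗
w4: successors {w0}; q there: w0:T. ✓

{w1, w4}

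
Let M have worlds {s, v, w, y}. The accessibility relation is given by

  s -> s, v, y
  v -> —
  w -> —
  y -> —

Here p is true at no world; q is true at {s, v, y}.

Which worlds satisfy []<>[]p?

s: successors {s, v, y}; <>[]p there: s:T, v:F, y:F. ✗
v: no successors, so []<>[]p holds vacuously. ✓
w: no successors, so []<>[]p holds vacuously. ✓
y: no successors, so []<>[]p holds vacuously. ✓

{v, w, y}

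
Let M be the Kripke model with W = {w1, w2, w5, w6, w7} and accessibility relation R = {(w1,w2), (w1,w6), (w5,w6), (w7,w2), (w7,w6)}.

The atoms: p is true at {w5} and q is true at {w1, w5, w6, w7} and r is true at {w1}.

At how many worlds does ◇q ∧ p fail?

4

w1: ◇q is T, p is F. ✗
w2: ◇q is F, p is F. ✗
w5: ◇q is T, p is T. ✓
w6: ◇q is F, p is F. ✗
w7: ◇q is T, p is F. ✗
Satisfying worlds: {w5}.
So ◇q ∧ p fails at the other 4 worlds.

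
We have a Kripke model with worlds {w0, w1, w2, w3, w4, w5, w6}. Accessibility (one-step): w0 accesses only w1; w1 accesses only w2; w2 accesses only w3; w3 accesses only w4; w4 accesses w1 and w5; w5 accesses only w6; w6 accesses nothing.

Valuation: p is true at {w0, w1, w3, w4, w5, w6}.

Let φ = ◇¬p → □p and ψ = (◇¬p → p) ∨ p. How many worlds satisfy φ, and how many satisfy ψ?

For ◇¬p → □p:
w0: ◇¬p is F, □p is T. ✓
w1: ◇¬p is T, □p is F. ✗
w2: ◇¬p is F, □p is T. ✓
w3: ◇¬p is F, □p is T. ✓
w4: ◇¬p is F, □p is T. ✓
w5: ◇¬p is F, □p is T. ✓
w6: ◇¬p is F, □p is T. ✓
— 6 worlds.
For (◇¬p → p) ∨ p:
w0: ◇¬p → p is T, p is T. ✓
w1: ◇¬p → p is T, p is T. ✓
w2: ◇¬p → p is T, p is F. ✓
w3: ◇¬p → p is T, p is T. ✓
w4: ◇¬p → p is T, p is T. ✓
w5: ◇¬p → p is T, p is T. ✓
w6: ◇¬p → p is T, p is T. ✓
— 7 worlds.

6 and 7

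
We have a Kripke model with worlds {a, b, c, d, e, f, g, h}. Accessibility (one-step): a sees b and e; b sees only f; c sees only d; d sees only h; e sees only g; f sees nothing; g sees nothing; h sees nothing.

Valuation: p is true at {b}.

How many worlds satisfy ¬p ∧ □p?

a: ¬p is T, □p is F. ✗
b: ¬p is F, □p is F. ✗
c: ¬p is T, □p is F. ✗
d: ¬p is T, □p is F. ✗
e: ¬p is T, □p is F. ✗
f: ¬p is T, □p is T. ✓
g: ¬p is T, □p is T. ✓
h: ¬p is T, □p is T. ✓
Satisfying worlds: {f, g, h}.

3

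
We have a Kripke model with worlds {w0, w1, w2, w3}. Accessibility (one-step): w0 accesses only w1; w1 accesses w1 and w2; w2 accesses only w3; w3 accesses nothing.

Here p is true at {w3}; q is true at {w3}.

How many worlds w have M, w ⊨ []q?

2

w0: successors {w1}; q there: w1:F. ✗
w1: successors {w1, w2}; q there: w1:F, w2:F. ✗
w2: successors {w3}; q there: w3:T. ✓
w3: no successors, so []q holds vacuously. ✓
Satisfying worlds: {w2, w3}.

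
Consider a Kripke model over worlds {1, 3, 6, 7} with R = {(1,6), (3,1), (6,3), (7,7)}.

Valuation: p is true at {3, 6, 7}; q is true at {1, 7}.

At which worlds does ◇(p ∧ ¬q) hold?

1: successors {6}; p ∧ ¬q there: 6:T. ✓
3: successors {1}; p ∧ ¬q there: 1:F. ✗
6: successors {3}; p ∧ ¬q there: 3:T. ✓
7: successors {7}; p ∧ ¬q there: 7:F. ✗

{1, 6}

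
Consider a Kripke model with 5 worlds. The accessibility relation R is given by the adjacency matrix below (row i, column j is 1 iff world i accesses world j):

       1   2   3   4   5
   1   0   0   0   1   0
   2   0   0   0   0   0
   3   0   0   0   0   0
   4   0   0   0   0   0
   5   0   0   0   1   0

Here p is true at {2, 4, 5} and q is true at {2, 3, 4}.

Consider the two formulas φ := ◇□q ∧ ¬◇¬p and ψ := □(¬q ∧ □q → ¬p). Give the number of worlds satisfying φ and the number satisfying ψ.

For ◇□q ∧ ¬◇¬p:
1: ◇□q is T, ¬◇¬p is T. ✓
2: ◇□q is F, ¬◇¬p is T. ✗
3: ◇□q is F, ¬◇¬p is T. ✗
4: ◇□q is F, ¬◇¬p is T. ✗
5: ◇□q is T, ¬◇¬p is T. ✓
— 2 worlds.
For □(¬q ∧ □q → ¬p):
1: successors {4}; ¬q ∧ □q → ¬p there: 4:T. ✓
2: no successors, so □(¬q ∧ □q → ¬p) holds vacuously. ✓
3: no successors, so □(¬q ∧ □q → ¬p) holds vacuously. ✓
4: no successors, so □(¬q ∧ □q → ¬p) holds vacuously. ✓
5: successors {4}; ¬q ∧ □q → ¬p there: 4:T. ✓
— 5 worlds.

2 and 5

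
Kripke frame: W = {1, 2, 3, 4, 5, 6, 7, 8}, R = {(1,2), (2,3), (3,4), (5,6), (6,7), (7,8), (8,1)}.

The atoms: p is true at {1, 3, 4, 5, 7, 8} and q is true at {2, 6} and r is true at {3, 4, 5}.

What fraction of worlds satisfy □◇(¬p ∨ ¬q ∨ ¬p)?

7/8

1: successors {2}; ◇(¬p ∨ ¬q ∨ ¬p) there: 2:T. ✓
2: successors {3}; ◇(¬p ∨ ¬q ∨ ¬p) there: 3:T. ✓
3: successors {4}; ◇(¬p ∨ ¬q ∨ ¬p) there: 4:F. ✗
4: no successors, so □◇(¬p ∨ ¬q ∨ ¬p) holds vacuously. ✓
5: successors {6}; ◇(¬p ∨ ¬q ∨ ¬p) there: 6:T. ✓
6: successors {7}; ◇(¬p ∨ ¬q ∨ ¬p) there: 7:T. ✓
7: successors {8}; ◇(¬p ∨ ¬q ∨ ¬p) there: 8:T. ✓
8: successors {1}; ◇(¬p ∨ ¬q ∨ ¬p) there: 1:T. ✓
That's 7 of 8 worlds, so 7/8.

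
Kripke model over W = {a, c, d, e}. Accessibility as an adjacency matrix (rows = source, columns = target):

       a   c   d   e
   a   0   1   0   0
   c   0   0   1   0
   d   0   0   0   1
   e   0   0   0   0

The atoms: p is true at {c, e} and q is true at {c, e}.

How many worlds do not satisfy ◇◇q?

a: successors {c}; ◇q there: c:F. ✗
c: successors {d}; ◇q there: d:T. ✓
d: successors {e}; ◇q there: e:F. ✗
e: no successors, so ◇◇q fails. ✗
Satisfying worlds: {c}.
So ◇◇q fails at the other 3 worlds.

3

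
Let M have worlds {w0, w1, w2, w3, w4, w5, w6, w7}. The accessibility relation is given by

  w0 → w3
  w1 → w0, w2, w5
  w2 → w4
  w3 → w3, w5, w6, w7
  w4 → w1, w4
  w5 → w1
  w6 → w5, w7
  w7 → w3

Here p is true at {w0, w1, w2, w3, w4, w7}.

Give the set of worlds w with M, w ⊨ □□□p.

w0: successors {w3}; □□p there: w3:F. ✗
w1: successors {w0, w2, w5}; □□p there: w0:F, w2:T, w5:F. ✗
w2: successors {w4}; □□p there: w4:F. ✗
w3: successors {w3, w5, w6, w7}; □□p there: w3:F, w5:F, w6:T, w7:F. ✗
w4: successors {w1, w4}; □□p there: w1:T, w4:F. ✗
w5: successors {w1}; □□p there: w1:T. ✓
w6: successors {w5, w7}; □□p there: w5:F, w7:F. ✗
w7: successors {w3}; □□p there: w3:F. ✗

{w5}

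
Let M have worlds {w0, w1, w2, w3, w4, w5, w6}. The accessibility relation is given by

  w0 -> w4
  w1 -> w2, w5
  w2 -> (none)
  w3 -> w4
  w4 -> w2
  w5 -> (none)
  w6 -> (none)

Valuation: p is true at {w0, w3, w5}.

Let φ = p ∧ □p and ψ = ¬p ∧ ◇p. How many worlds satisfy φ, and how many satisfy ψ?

For p ∧ □p:
w0: p is T, □p is F. ✗
w1: p is F, □p is F. ✗
w2: p is F, □p is T. ✗
w3: p is T, □p is F. ✗
w4: p is F, □p is F. ✗
w5: p is T, □p is T. ✓
w6: p is F, □p is T. ✗
— 1 world.
For ¬p ∧ ◇p:
w0: ¬p is F, ◇p is F. ✗
w1: ¬p is T, ◇p is T. ✓
w2: ¬p is T, ◇p is F. ✗
w3: ¬p is F, ◇p is F. ✗
w4: ¬p is T, ◇p is F. ✗
w5: ¬p is F, ◇p is F. ✗
w6: ¬p is T, ◇p is F. ✗
— 1 world.

1 and 1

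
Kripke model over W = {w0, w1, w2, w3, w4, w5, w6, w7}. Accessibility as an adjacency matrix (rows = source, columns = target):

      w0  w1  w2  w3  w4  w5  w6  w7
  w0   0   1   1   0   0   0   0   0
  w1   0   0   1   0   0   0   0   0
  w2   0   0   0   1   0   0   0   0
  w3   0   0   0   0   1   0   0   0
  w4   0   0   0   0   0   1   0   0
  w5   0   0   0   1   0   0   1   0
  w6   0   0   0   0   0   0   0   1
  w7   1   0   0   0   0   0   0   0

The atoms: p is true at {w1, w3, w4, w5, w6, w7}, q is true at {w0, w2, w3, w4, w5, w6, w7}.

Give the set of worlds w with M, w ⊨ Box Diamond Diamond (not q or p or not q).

{w0, w1, w2, w3, w4, w6, w7}

w0: successors {w1, w2}; Diamond Diamond (not q or p or not q) there: w1:T, w2:T. ✓
w1: successors {w2}; Diamond Diamond (not q or p or not q) there: w2:T. ✓
w2: successors {w3}; Diamond Diamond (not q or p or not q) there: w3:T. ✓
w3: successors {w4}; Diamond Diamond (not q or p or not q) there: w4:T. ✓
w4: successors {w5}; Diamond Diamond (not q or p or not q) there: w5:T. ✓
w5: successors {w3, w6}; Diamond Diamond (not q or p or not q) there: w3:T, w6:F. ✗
w6: successors {w7}; Diamond Diamond (not q or p or not q) there: w7:T. ✓
w7: successors {w0}; Diamond Diamond (not q or p or not q) there: w0:T. ✓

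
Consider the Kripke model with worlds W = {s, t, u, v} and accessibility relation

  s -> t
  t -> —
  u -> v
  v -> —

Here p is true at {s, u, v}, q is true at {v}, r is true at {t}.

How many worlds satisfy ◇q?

1

s: successors {t}; q there: t:F. ✗
t: no successors, so ◇q fails. ✗
u: successors {v}; q there: v:T. ✓
v: no successors, so ◇q fails. ✗
Satisfying worlds: {u}.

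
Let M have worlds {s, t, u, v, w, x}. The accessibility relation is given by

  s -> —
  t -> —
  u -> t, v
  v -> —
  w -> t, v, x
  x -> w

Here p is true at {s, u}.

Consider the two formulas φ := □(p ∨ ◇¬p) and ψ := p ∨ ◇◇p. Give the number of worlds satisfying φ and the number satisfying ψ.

For □(p ∨ ◇¬p):
s: no successors, so □(p ∨ ◇¬p) holds vacuously. ✓
t: no successors, so □(p ∨ ◇¬p) holds vacuously. ✓
u: successors {t, v}; p ∨ ◇¬p there: t:F, v:F. ✗
v: no successors, so □(p ∨ ◇¬p) holds vacuously. ✓
w: successors {t, v, x}; p ∨ ◇¬p there: t:F, v:F, x:T. ✗
x: successors {w}; p ∨ ◇¬p there: w:T. ✓
— 4 worlds.
For p ∨ ◇◇p:
s: p is T, ◇◇p is F. ✓
t: p is F, ◇◇p is F. ✗
u: p is T, ◇◇p is F. ✓
v: p is F, ◇◇p is F. ✗
w: p is F, ◇◇p is F. ✗
x: p is F, ◇◇p is F. ✗
— 2 worlds.

4 and 2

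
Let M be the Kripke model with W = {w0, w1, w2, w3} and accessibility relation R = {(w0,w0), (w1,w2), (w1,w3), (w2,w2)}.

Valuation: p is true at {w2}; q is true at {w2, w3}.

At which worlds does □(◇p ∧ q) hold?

{w2, w3}

w0: successors {w0}; ◇p ∧ q there: w0:F. ✗
w1: successors {w2, w3}; ◇p ∧ q there: w2:T, w3:F. ✗
w2: successors {w2}; ◇p ∧ q there: w2:T. ✓
w3: no successors, so □(◇p ∧ q) holds vacuously. ✓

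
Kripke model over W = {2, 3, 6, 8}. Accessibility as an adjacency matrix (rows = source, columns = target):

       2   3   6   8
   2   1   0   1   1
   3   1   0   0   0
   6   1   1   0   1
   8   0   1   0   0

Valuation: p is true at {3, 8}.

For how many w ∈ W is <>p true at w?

2: successors {2, 6, 8}; p there: 2:F, 6:F, 8:T. ✓
3: successors {2}; p there: 2:F. ✗
6: successors {2, 3, 8}; p there: 2:F, 3:T, 8:T. ✓
8: successors {3}; p there: 3:T. ✓
Satisfying worlds: {2, 6, 8}.

3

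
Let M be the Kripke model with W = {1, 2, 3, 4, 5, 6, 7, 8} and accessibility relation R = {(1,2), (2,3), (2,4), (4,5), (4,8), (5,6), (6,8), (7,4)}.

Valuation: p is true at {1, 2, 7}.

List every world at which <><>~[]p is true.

{1, 2, 4, 7}

1: successors {2}; <>~[]p there: 2:T. ✓
2: successors {3, 4}; <>~[]p there: 3:F, 4:T. ✓
3: no successors, so <><>~[]p fails. ✗
4: successors {5, 8}; <>~[]p there: 5:T, 8:F. ✓
5: successors {6}; <>~[]p there: 6:F. ✗
6: successors {8}; <>~[]p there: 8:F. ✗
7: successors {4}; <>~[]p there: 4:T. ✓
8: no successors, so <><>~[]p fails. ✗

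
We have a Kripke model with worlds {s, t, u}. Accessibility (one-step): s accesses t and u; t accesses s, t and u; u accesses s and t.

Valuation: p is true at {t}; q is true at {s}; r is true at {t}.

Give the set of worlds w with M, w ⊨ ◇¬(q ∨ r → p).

{t, u}

s: successors {t, u}; ¬(q ∨ r → p) there: t:F, u:F. ✗
t: successors {s, t, u}; ¬(q ∨ r → p) there: s:T, t:F, u:F. ✓
u: successors {s, t}; ¬(q ∨ r → p) there: s:T, t:F. ✓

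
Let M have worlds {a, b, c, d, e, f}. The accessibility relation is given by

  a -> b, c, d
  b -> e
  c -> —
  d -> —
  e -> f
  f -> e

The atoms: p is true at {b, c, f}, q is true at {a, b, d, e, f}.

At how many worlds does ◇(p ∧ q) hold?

a: successors {b, c, d}; p ∧ q there: b:T, c:F, d:F. ✓
b: successors {e}; p ∧ q there: e:F. ✗
c: no successors, so ◇(p ∧ q) fails. ✗
d: no successors, so ◇(p ∧ q) fails. ✗
e: successors {f}; p ∧ q there: f:T. ✓
f: successors {e}; p ∧ q there: e:F. ✗
Satisfying worlds: {a, e}.

2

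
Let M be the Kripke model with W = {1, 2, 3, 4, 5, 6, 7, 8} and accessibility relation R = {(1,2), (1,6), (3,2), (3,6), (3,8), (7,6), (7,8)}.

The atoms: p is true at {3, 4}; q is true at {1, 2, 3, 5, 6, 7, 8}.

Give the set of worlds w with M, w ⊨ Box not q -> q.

{1, 2, 3, 5, 6, 7, 8}

1: Box not q is F, q is T. ✓
2: Box not q is T, q is T. ✓
3: Box not q is F, q is T. ✓
4: Box not q is T, q is F. ✗
5: Box not q is T, q is T. ✓
6: Box not q is T, q is T. ✓
7: Box not q is F, q is T. ✓
8: Box not q is T, q is T. ✓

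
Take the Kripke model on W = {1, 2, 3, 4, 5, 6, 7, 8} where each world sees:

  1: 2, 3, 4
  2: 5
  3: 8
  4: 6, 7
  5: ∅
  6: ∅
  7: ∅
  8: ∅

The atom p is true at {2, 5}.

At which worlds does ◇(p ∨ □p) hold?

{1, 2, 3, 4}

1: successors {2, 3, 4}; p ∨ □p there: 2:T, 3:F, 4:F. ✓
2: successors {5}; p ∨ □p there: 5:T. ✓
3: successors {8}; p ∨ □p there: 8:T. ✓
4: successors {6, 7}; p ∨ □p there: 6:T, 7:T. ✓
5: no successors, so ◇(p ∨ □p) fails. ✗
6: no successors, so ◇(p ∨ □p) fails. ✗
7: no successors, so ◇(p ∨ □p) fails. ✗
8: no successors, so ◇(p ∨ □p) fails. ✗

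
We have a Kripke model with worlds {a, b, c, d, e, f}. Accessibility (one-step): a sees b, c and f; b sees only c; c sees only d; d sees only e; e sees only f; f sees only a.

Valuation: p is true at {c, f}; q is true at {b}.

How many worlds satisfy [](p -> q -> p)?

a: successors {b, c, f}; p -> q -> p there: b:T, c:T, f:T. ✓
b: successors {c}; p -> q -> p there: c:T. ✓
c: successors {d}; p -> q -> p there: d:T. ✓
d: successors {e}; p -> q -> p there: e:T. ✓
e: successors {f}; p -> q -> p there: f:T. ✓
f: successors {a}; p -> q -> p there: a:T. ✓
Satisfying worlds: {a, b, c, d, e, f}.

6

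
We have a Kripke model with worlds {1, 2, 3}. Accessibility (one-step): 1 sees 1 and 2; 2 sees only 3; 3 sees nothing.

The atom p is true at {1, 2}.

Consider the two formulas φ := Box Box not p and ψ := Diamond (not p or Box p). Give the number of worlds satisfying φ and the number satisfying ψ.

For Box Box not p:
1: successors {1, 2}; Box not p there: 1:F, 2:T. ✗
2: successors {3}; Box not p there: 3:T. ✓
3: no successors, so Box Box not p holds vacuously. ✓
— 2 worlds.
For Diamond (not p or Box p):
1: successors {1, 2}; not p or Box p there: 1:T, 2:F. ✓
2: successors {3}; not p or Box p there: 3:T. ✓
3: no successors, so Diamond (not p or Box p) fails. ✗
— 2 worlds.

2 and 2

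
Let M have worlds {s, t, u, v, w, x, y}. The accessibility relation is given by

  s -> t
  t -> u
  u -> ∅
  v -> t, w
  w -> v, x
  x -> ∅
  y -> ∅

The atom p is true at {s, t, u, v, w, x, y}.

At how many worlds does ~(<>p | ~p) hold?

3

s: <>p | ~p is T. ✗
t: <>p | ~p is T. ✗
u: <>p | ~p is F. ✓
v: <>p | ~p is T. ✗
w: <>p | ~p is T. ✗
x: <>p | ~p is F. ✓
y: <>p | ~p is F. ✓
Satisfying worlds: {u, x, y}.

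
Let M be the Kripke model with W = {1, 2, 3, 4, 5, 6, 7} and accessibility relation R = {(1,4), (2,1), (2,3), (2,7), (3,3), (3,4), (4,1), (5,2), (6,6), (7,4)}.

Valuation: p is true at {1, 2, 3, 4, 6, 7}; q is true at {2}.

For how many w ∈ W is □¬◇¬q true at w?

1: successors {4}; ¬◇¬q there: 4:F. ✗
2: successors {1, 3, 7}; ¬◇¬q there: 1:F, 3:F, 7:F. ✗
3: successors {3, 4}; ¬◇¬q there: 3:F, 4:F. ✗
4: successors {1}; ¬◇¬q there: 1:F. ✗
5: successors {2}; ¬◇¬q there: 2:F. ✗
6: successors {6}; ¬◇¬q there: 6:F. ✗
7: successors {4}; ¬◇¬q there: 4:F. ✗
Satisfying worlds: ∅.

0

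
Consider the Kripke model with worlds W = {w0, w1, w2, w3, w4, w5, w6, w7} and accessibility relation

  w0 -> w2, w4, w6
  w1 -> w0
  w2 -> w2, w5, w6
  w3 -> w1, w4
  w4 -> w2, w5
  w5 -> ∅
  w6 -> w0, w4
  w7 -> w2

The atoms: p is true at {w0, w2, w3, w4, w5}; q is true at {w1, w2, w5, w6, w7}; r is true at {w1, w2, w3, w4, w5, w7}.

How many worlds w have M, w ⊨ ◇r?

6

w0: successors {w2, w4, w6}; r there: w2:T, w4:T, w6:F. ✓
w1: successors {w0}; r there: w0:F. ✗
w2: successors {w2, w5, w6}; r there: w2:T, w5:T, w6:F. ✓
w3: successors {w1, w4}; r there: w1:T, w4:T. ✓
w4: successors {w2, w5}; r there: w2:T, w5:T. ✓
w5: no successors, so ◇r fails. ✗
w6: successors {w0, w4}; r there: w0:F, w4:T. ✓
w7: successors {w2}; r there: w2:T. ✓
Satisfying worlds: {w0, w2, w3, w4, w6, w7}.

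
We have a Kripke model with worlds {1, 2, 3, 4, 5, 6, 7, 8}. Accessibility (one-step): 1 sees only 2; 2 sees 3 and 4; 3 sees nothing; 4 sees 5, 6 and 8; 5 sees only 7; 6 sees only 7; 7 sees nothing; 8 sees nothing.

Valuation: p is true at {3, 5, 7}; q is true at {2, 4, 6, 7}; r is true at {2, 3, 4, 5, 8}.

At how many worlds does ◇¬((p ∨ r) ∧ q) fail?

1: successors {2}; ¬((p ∨ r) ∧ q) there: 2:F. ✗
2: successors {3, 4}; ¬((p ∨ r) ∧ q) there: 3:T, 4:F. ✓
3: no successors, so ◇¬((p ∨ r) ∧ q) fails. ✗
4: successors {5, 6, 8}; ¬((p ∨ r) ∧ q) there: 5:T, 6:T, 8:T. ✓
5: successors {7}; ¬((p ∨ r) ∧ q) there: 7:F. ✗
6: successors {7}; ¬((p ∨ r) ∧ q) there: 7:F. ✗
7: no successors, so ◇¬((p ∨ r) ∧ q) fails. ✗
8: no successors, so ◇¬((p ∨ r) ∧ q) fails. ✗
Satisfying worlds: {2, 4}.
So ◇¬((p ∨ r) ∧ q) fails at the other 6 worlds.

6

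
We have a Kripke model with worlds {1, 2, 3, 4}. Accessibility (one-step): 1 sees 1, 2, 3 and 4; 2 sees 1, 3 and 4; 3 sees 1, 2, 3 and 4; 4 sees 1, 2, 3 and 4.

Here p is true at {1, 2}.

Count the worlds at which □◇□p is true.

1: successors {1, 2, 3, 4}; ◇□p there: 1:F, 2:F, 3:F, 4:F. ✗
2: successors {1, 3, 4}; ◇□p there: 1:F, 3:F, 4:F. ✗
3: successors {1, 2, 3, 4}; ◇□p there: 1:F, 2:F, 3:F, 4:F. ✗
4: successors {1, 2, 3, 4}; ◇□p there: 1:F, 2:F, 3:F, 4:F. ✗
Satisfying worlds: ∅.

0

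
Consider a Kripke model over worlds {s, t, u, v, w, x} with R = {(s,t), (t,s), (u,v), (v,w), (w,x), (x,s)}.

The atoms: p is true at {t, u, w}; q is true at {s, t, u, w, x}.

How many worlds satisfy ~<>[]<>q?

s: <>[]<>q is T. ✗
t: <>[]<>q is T. ✗
u: <>[]<>q is T. ✗
v: <>[]<>q is T. ✗
w: <>[]<>q is T. ✗
x: <>[]<>q is T. ✗
Satisfying worlds: ∅.

0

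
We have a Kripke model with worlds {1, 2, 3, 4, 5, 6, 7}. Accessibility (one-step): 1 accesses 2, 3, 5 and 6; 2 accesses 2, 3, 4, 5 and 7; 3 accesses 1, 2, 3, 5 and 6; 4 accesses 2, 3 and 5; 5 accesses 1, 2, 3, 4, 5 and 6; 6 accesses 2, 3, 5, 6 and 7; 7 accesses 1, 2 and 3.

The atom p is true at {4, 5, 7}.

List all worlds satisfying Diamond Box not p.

{2, 6}

1: successors {2, 3, 5, 6}; Box not p there: 2:F, 3:F, 5:F, 6:F. ✗
2: successors {2, 3, 4, 5, 7}; Box not p there: 2:F, 3:F, 4:F, 5:F, 7:T. ✓
3: successors {1, 2, 3, 5, 6}; Box not p there: 1:F, 2:F, 3:F, 5:F, 6:F. ✗
4: successors {2, 3, 5}; Box not p there: 2:F, 3:F, 5:F. ✗
5: successors {1, 2, 3, 4, 5, 6}; Box not p there: 1:F, 2:F, 3:F, 4:F, 5:F, 6:F. ✗
6: successors {2, 3, 5, 6, 7}; Box not p there: 2:F, 3:F, 5:F, 6:F, 7:T. ✓
7: successors {1, 2, 3}; Box not p there: 1:F, 2:F, 3:F. ✗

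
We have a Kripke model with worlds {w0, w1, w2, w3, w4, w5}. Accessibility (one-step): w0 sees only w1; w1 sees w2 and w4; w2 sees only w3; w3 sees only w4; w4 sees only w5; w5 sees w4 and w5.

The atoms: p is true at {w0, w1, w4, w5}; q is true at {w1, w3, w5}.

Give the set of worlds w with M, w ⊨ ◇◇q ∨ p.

w0: ◇◇q is F, p is T. ✓
w1: ◇◇q is T, p is T. ✓
w2: ◇◇q is F, p is F. ✗
w3: ◇◇q is T, p is F. ✓
w4: ◇◇q is T, p is T. ✓
w5: ◇◇q is T, p is T. ✓

{w0, w1, w3, w4, w5}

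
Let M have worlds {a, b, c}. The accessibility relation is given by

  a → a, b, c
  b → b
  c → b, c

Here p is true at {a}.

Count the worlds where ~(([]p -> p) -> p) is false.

a: ([]p -> p) -> p is T. ✗
b: ([]p -> p) -> p is F. ✓
c: ([]p -> p) -> p is F. ✓
Satisfying worlds: {b, c}.
So ~(([]p -> p) -> p) fails at the other 1 world.

1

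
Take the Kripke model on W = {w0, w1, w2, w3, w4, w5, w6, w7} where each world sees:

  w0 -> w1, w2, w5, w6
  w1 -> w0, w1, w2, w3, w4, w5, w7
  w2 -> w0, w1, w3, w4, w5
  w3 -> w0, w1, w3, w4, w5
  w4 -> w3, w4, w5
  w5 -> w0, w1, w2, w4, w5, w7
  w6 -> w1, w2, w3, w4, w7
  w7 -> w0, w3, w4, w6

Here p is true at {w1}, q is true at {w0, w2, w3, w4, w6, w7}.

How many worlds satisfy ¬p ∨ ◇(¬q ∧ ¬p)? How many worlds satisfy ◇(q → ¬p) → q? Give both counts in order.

8 and 6

For ¬p ∨ ◇(¬q ∧ ¬p):
w0: ¬p is T, ◇(¬q ∧ ¬p) is T. ✓
w1: ¬p is F, ◇(¬q ∧ ¬p) is T. ✓
w2: ¬p is T, ◇(¬q ∧ ¬p) is T. ✓
w3: ¬p is T, ◇(¬q ∧ ¬p) is T. ✓
w4: ¬p is T, ◇(¬q ∧ ¬p) is T. ✓
w5: ¬p is T, ◇(¬q ∧ ¬p) is T. ✓
w6: ¬p is T, ◇(¬q ∧ ¬p) is F. ✓
w7: ¬p is T, ◇(¬q ∧ ¬p) is F. ✓
— 8 worlds.
For ◇(q → ¬p) → q:
w0: ◇(q → ¬p) is T, q is T. ✓
w1: ◇(q → ¬p) is T, q is F. ✗
w2: ◇(q → ¬p) is T, q is T. ✓
w3: ◇(q → ¬p) is T, q is T. ✓
w4: ◇(q → ¬p) is T, q is T. ✓
w5: ◇(q → ¬p) is T, q is F. ✗
w6: ◇(q → ¬p) is T, q is T. ✓
w7: ◇(q → ¬p) is T, q is T. ✓
— 6 worlds.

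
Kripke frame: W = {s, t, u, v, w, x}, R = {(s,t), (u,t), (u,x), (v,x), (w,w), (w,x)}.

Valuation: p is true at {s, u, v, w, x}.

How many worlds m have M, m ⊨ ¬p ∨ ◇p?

s: ¬p is F, ◇p is F. ✗
t: ¬p is T, ◇p is F. ✓
u: ¬p is F, ◇p is T. ✓
v: ¬p is F, ◇p is T. ✓
w: ¬p is F, ◇p is T. ✓
x: ¬p is F, ◇p is F. ✗
Satisfying worlds: {t, u, v, w}.

4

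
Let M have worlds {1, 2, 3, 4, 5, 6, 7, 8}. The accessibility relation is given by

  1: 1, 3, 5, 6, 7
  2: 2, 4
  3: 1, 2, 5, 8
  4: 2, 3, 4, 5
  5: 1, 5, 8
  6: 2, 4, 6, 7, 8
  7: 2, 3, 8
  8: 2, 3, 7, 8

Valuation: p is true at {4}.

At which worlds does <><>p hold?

{1, 2, 3, 4, 6, 7, 8}

1: successors {1, 3, 5, 6, 7}; <>p there: 1:F, 3:F, 5:F, 6:T, 7:F. ✓
2: successors {2, 4}; <>p there: 2:T, 4:T. ✓
3: successors {1, 2, 5, 8}; <>p there: 1:F, 2:T, 5:F, 8:F. ✓
4: successors {2, 3, 4, 5}; <>p there: 2:T, 3:F, 4:T, 5:F. ✓
5: successors {1, 5, 8}; <>p there: 1:F, 5:F, 8:F. ✗
6: successors {2, 4, 6, 7, 8}; <>p there: 2:T, 4:T, 6:T, 7:F, 8:F. ✓
7: successors {2, 3, 8}; <>p there: 2:T, 3:F, 8:F. ✓
8: successors {2, 3, 7, 8}; <>p there: 2:T, 3:F, 7:F, 8:F. ✓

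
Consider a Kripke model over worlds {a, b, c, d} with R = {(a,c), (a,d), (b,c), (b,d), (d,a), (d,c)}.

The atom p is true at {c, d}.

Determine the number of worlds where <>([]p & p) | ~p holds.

a: <>([]p & p) is T, ~p is T. ✓
b: <>([]p & p) is T, ~p is T. ✓
c: <>([]p & p) is F, ~p is F. ✗
d: <>([]p & p) is T, ~p is F. ✓
Satisfying worlds: {a, b, d}.

3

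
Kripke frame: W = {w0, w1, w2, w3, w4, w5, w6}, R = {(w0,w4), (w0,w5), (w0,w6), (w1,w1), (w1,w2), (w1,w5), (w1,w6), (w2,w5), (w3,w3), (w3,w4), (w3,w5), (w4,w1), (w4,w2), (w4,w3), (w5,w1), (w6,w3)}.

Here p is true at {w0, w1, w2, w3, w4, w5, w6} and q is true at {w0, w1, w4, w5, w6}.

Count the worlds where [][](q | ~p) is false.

6

w0: successors {w4, w5, w6}; [](q | ~p) there: w4:F, w5:T, w6:F. ✗
w1: successors {w1, w2, w5, w6}; [](q | ~p) there: w1:F, w2:T, w5:T, w6:F. ✗
w2: successors {w5}; [](q | ~p) there: w5:T. ✓
w3: successors {w3, w4, w5}; [](q | ~p) there: w3:F, w4:F, w5:T. ✗
w4: successors {w1, w2, w3}; [](q | ~p) there: w1:F, w2:T, w3:F. ✗
w5: successors {w1}; [](q | ~p) there: w1:F. ✗
w6: successors {w3}; [](q | ~p) there: w3:F. ✗
Satisfying worlds: {w2}.
So [][](q | ~p) fails at the other 6 worlds.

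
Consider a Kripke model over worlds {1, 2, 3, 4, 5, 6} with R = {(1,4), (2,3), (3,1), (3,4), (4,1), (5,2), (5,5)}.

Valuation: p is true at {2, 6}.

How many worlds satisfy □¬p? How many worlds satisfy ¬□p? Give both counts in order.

For □¬p:
1: successors {4}; ¬p there: 4:T. ✓
2: successors {3}; ¬p there: 3:T. ✓
3: successors {1, 4}; ¬p there: 1:T, 4:T. ✓
4: successors {1}; ¬p there: 1:T. ✓
5: successors {2, 5}; ¬p there: 2:F, 5:T. ✗
6: no successors, so □¬p holds vacuously. ✓
— 5 worlds.
For ¬□p:
1: □p is F. ✓
2: □p is F. ✓
3: □p is F. ✓
4: □p is F. ✓
5: □p is F. ✓
6: □p is T. ✗
— 5 worlds.

5 and 5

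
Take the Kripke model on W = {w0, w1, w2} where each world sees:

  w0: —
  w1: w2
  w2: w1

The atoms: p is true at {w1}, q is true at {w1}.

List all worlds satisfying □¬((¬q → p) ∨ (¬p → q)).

{w0, w1}

w0: no successors, so □¬((¬q → p) ∨ (¬p → q)) holds vacuously. ✓
w1: successors {w2}; ¬((¬q → p) ∨ (¬p → q)) there: w2:T. ✓
w2: successors {w1}; ¬((¬q → p) ∨ (¬p → q)) there: w1:F. ✗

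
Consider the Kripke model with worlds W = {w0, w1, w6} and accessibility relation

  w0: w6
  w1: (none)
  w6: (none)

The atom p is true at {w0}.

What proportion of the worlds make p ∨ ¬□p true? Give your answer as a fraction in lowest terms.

1/3

w0: p is T, ¬□p is T. ✓
w1: p is F, ¬□p is F. ✗
w6: p is F, ¬□p is F. ✗
That's 1 of 3 worlds, so 1/3.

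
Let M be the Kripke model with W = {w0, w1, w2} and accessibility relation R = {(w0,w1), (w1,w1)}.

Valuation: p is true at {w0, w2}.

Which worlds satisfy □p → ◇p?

w0: □p is F, ◇p is F. ✓
w1: □p is F, ◇p is F. ✓
w2: □p is T, ◇p is F. ✗

{w0, w1}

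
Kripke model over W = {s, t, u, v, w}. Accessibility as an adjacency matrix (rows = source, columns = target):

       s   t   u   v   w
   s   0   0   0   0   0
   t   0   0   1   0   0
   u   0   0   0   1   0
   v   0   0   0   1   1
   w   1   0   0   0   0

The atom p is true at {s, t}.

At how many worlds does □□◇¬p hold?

3

s: no successors, so □□◇¬p holds vacuously. ✓
t: successors {u}; □◇¬p there: u:T. ✓
u: successors {v}; □◇¬p there: v:F. ✗
v: successors {v, w}; □◇¬p there: v:F, w:F. ✗
w: successors {s}; □◇¬p there: s:T. ✓
Satisfying worlds: {s, t, w}.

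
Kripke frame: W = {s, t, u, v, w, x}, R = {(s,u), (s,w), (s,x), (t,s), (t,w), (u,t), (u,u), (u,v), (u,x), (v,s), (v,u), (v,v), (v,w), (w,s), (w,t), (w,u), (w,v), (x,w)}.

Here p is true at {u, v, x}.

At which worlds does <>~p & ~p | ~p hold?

{s, t, w}

s: <>~p & ~p is T, ~p is T. ✓
t: <>~p & ~p is T, ~p is T. ✓
u: <>~p & ~p is F, ~p is F. ✗
v: <>~p & ~p is F, ~p is F. ✗
w: <>~p & ~p is T, ~p is T. ✓
x: <>~p & ~p is F, ~p is F. ✗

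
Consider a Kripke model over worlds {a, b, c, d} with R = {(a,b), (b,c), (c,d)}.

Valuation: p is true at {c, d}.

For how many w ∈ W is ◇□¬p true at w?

a: successors {b}; □¬p there: b:F. ✗
b: successors {c}; □¬p there: c:F. ✗
c: successors {d}; □¬p there: d:T. ✓
d: no successors, so ◇□¬p fails. ✗
Satisfying worlds: {c}.

1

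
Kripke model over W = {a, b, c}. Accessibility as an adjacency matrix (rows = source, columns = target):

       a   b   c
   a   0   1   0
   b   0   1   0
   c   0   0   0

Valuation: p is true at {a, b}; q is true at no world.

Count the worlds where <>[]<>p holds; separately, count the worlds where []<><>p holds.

For <>[]<>p:
a: successors {b}; []<>p there: b:T. ✓
b: successors {b}; []<>p there: b:T. ✓
c: no successors, so <>[]<>p fails. ✗
— 2 worlds.
For []<><>p:
a: successors {b}; <><>p there: b:T. ✓
b: successors {b}; <><>p there: b:T. ✓
c: no successors, so []<><>p holds vacuously. ✓
— 3 worlds.

2 and 3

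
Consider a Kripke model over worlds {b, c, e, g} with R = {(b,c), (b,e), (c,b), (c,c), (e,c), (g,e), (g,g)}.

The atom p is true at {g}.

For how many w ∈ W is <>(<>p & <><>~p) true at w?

b: successors {c, e}; <>p & <><>~p there: c:F, e:F. ✗
c: successors {b, c}; <>p & <><>~p there: b:F, c:F. ✗
e: successors {c}; <>p & <><>~p there: c:F. ✗
g: successors {e, g}; <>p & <><>~p there: e:F, g:T. ✓
Satisfying worlds: {g}.

1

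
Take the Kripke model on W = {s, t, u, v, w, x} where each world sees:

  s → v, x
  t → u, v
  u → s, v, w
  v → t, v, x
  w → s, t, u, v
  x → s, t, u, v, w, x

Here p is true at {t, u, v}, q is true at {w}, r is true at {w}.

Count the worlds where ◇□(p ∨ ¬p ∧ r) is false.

s: successors {v, x}; □(p ∨ ¬p ∧ r) there: v:F, x:F. ✗
t: successors {u, v}; □(p ∨ ¬p ∧ r) there: u:F, v:F. ✗
u: successors {s, v, w}; □(p ∨ ¬p ∧ r) there: s:F, v:F, w:F. ✗
v: successors {t, v, x}; □(p ∨ ¬p ∧ r) there: t:T, v:F, x:F. ✓
w: successors {s, t, u, v}; □(p ∨ ¬p ∧ r) there: s:F, t:T, u:F, v:F. ✓
x: successors {s, t, u, v, w, x}; □(p ∨ ¬p ∧ r) there: s:F, t:T, u:F, v:F, w:F, x:F. ✓
Satisfying worlds: {v, w, x}.
So ◇□(p ∨ ¬p ∧ r) fails at the other 3 worlds.

3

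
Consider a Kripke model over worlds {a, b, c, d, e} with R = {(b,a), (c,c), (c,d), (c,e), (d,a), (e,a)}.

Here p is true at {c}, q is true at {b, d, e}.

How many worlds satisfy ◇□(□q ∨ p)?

a: no successors, so ◇□(□q ∨ p) fails. ✗
b: successors {a}; □(□q ∨ p) there: a:T. ✓
c: successors {c, d, e}; □(□q ∨ p) there: c:F, d:T, e:T. ✓
d: successors {a}; □(□q ∨ p) there: a:T. ✓
e: successors {a}; □(□q ∨ p) there: a:T. ✓
Satisfying worlds: {b, c, d, e}.

4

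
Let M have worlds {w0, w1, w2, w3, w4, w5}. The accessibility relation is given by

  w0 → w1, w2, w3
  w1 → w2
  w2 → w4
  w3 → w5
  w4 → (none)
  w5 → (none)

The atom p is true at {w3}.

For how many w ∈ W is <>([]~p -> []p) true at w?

2

w0: successors {w1, w2, w3}; []~p -> []p there: w1:F, w2:F, w3:F. ✗
w1: successors {w2}; []~p -> []p there: w2:F. ✗
w2: successors {w4}; []~p -> []p there: w4:T. ✓
w3: successors {w5}; []~p -> []p there: w5:T. ✓
w4: no successors, so <>([]~p -> []p) fails. ✗
w5: no successors, so <>([]~p -> []p) fails. ✗
Satisfying worlds: {w2, w3}.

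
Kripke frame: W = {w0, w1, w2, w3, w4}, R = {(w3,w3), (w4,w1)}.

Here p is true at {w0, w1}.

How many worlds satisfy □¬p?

4

w0: no successors, so □¬p holds vacuously. ✓
w1: no successors, so □¬p holds vacuously. ✓
w2: no successors, so □¬p holds vacuously. ✓
w3: successors {w3}; ¬p there: w3:T. ✓
w4: successors {w1}; ¬p there: w1:F. ✗
Satisfying worlds: {w0, w1, w2, w3}.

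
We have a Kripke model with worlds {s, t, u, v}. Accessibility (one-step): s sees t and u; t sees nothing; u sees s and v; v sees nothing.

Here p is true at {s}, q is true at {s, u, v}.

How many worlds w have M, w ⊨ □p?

2

s: successors {t, u}; p there: t:F, u:F. ✗
t: no successors, so □p holds vacuously. ✓
u: successors {s, v}; p there: s:T, v:F. ✗
v: no successors, so □p holds vacuously. ✓
Satisfying worlds: {t, v}.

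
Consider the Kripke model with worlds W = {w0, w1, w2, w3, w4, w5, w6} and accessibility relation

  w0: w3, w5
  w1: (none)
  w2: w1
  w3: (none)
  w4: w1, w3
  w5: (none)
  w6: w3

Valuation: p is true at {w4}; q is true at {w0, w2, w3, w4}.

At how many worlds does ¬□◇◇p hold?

4

w0: □◇◇p is F. ✓
w1: □◇◇p is T. ✗
w2: □◇◇p is F. ✓
w3: □◇◇p is T. ✗
w4: □◇◇p is F. ✓
w5: □◇◇p is T. ✗
w6: □◇◇p is F. ✓
Satisfying worlds: {w0, w2, w4, w6}.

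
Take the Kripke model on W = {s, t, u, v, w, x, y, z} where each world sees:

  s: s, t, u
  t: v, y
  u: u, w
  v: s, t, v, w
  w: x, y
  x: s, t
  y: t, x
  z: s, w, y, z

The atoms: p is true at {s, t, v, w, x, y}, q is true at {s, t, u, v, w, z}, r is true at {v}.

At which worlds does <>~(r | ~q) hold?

{s, u, v, x, y, z}

s: successors {s, t, u}; ~(r | ~q) there: s:T, t:T, u:T. ✓
t: successors {v, y}; ~(r | ~q) there: v:F, y:F. ✗
u: successors {u, w}; ~(r | ~q) there: u:T, w:T. ✓
v: successors {s, t, v, w}; ~(r | ~q) there: s:T, t:T, v:F, w:T. ✓
w: successors {x, y}; ~(r | ~q) there: x:F, y:F. ✗
x: successors {s, t}; ~(r | ~q) there: s:T, t:T. ✓
y: successors {t, x}; ~(r | ~q) there: t:T, x:F. ✓
z: successors {s, w, y, z}; ~(r | ~q) there: s:T, w:T, y:F, z:T. ✓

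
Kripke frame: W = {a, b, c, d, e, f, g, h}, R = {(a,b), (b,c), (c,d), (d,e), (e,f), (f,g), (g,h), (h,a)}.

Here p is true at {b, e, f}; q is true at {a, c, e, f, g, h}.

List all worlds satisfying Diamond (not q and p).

{a}

a: successors {b}; not q and p there: b:T. ✓
b: successors {c}; not q and p there: c:F. ✗
c: successors {d}; not q and p there: d:F. ✗
d: successors {e}; not q and p there: e:F. ✗
e: successors {f}; not q and p there: f:F. ✗
f: successors {g}; not q and p there: g:F. ✗
g: successors {h}; not q and p there: h:F. ✗
h: successors {a}; not q and p there: a:F. ✗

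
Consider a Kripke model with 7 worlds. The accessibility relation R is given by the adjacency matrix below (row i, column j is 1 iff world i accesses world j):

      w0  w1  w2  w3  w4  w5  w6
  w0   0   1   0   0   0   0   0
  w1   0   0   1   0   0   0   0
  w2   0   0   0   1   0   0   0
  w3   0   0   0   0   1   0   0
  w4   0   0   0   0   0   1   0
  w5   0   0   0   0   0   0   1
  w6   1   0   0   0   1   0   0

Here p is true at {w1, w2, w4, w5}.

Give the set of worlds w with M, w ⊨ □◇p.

w0: successors {w1}; ◇p there: w1:T. ✓
w1: successors {w2}; ◇p there: w2:F. ✗
w2: successors {w3}; ◇p there: w3:T. ✓
w3: successors {w4}; ◇p there: w4:T. ✓
w4: successors {w5}; ◇p there: w5:F. ✗
w5: successors {w6}; ◇p there: w6:T. ✓
w6: successors {w0, w4}; ◇p there: w0:T, w4:T. ✓

{w0, w2, w3, w5, w6}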